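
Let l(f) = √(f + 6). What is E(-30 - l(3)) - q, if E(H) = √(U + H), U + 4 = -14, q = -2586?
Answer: 2586 + I*√51 ≈ 2586.0 + 7.1414*I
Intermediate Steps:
l(f) = √(6 + f)
U = -18 (U = -4 - 14 = -18)
E(H) = √(-18 + H)
E(-30 - l(3)) - q = √(-18 + (-30 - √(6 + 3))) - 1*(-2586) = √(-18 + (-30 - √9)) + 2586 = √(-18 + (-30 - 1*3)) + 2586 = √(-18 + (-30 - 3)) + 2586 = √(-18 - 33) + 2586 = √(-51) + 2586 = I*√51 + 2586 = 2586 + I*√51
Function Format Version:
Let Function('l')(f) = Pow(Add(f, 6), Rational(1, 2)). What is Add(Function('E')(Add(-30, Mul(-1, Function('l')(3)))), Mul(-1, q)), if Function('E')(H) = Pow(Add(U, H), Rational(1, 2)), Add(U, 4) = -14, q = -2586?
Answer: Add(2586, Mul(I, Pow(51, Rational(1, 2)))) ≈ Add(2586.0, Mul(7.1414, I))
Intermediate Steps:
Function('l')(f) = Pow(Add(6, f), Rational(1, 2))
U = -18 (U = Add(-4, -14) = -18)
Function('E')(H) = Pow(Add(-18, H), Rational(1, 2))
Add(Function('E')(Add(-30, Mul(-1, Function('l')(3)))), Mul(-1, q)) = Add(Pow(Add(-18, Add(-30, Mul(-1, Pow(Add(6, 3), Rational(1, 2))))), Rational(1, 2)), Mul(-1, -2586)) = Add(Pow(Add(-18, Add(-30, Mul(-1, Pow(9, Rational(1, 2))))), Rational(1, 2)), 2586) = Add(Pow(Add(-18, Add(-30, Mul(-1, 3))), Rational(1, 2)), 2586) = Add(Pow(Add(-18, Add(-30, -3)), Rational(1, 2)), 2586) = Add(Pow(Add(-18, -33), Rational(1, 2)), 2586) = Add(Pow(-51, Rational(1, 2)), 2586) = Add(Mul(I, Pow(51, Rational(1, 2))), 2586) = Add(2586, Mul(I, Pow(51, Rational(1, 2))))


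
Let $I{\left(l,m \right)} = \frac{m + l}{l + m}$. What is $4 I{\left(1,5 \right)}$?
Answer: $4$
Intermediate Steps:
$I{\left(l,m \right)} = 1$ ($I{\left(l,m \right)} = \frac{l + m}{l + m} = 1$)
$4 I{\left(1,5 \right)} = 4 \cdot 1 = 4$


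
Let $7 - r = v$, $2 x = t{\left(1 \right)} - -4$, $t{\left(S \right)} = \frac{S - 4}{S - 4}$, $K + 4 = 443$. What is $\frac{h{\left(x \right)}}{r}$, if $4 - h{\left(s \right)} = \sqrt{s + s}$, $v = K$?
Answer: $- \frac{1}{108} + \frac{\sqrt{5}}{432} \approx -0.0040832$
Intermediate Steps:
$K = 439$ ($K = -4 + 443 = 439$)
$t{\left(S \right)} = 1$ ($t{\left(S \right)} = \frac{-4 + S}{-4 + S} = 1$)
$v = 439$
$x = \frac{5}{2}$ ($x = \frac{1 - -4}{2} = \frac{1 + 4}{2} = \frac{1}{2} \cdot 5 = \frac{5}{2} \approx 2.5$)
$h{\left(s \right)} = 4 - \sqrt{2} \sqrt{s}$ ($h{\left(s \right)} = 4 - \sqrt{s + s} = 4 - \sqrt{2 s} = 4 - \sqrt{2} \sqrt{s}$)
$r = -432$ ($r = 7 - 439 = -432$)
$\frac{h{\left(x \right)}}{r} = \frac{4 - \sqrt{2} \sqrt{\frac{5}{2}}}{-432} = \left(4 - \sqrt{2} \frac{\sqrt{10}}{2}\right) \left(- \frac{1}{432}\right) = \left(4 - \sqrt{5}\right) \left(- \frac{1}{432}\right) = - \frac{1}{108} + \frac{\sqrt{5}}{432}$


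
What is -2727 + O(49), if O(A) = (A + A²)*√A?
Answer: 14423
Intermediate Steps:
O(A) = √A*(A + A²)
-2727 + O(49) = -2727 + 49^(3/2)*(1 + 49) = -2727 + 343*50 = -2727 + 17150 = 14423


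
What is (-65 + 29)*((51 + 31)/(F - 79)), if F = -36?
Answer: 2952/115 ≈ 25.670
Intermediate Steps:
(-65 + 29)*((51 + 31)/(F - 79)) = (-65 + 29)*((51 + 31)/(-36 - 79)) = -2952/(-115) = -2952*(-1)/115 = -36*(-82/115) = 2952/115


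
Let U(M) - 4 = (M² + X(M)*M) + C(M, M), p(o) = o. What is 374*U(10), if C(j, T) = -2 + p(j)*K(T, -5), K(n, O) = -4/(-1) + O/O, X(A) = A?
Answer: 94248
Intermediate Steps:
K(n, O) = 5 (K(n, O) = -4*(-1) + 1 = 4 + 1 = 5)
C(j, T) = -2 + 5*j (C(j, T) = -2 + j*5 = -2 + 5*j)
U(M) = 2 + 2*M² + 5*M (U(M) = 4 + ((M² + M*M) + (-2 + 5*M)) = 4 + ((M² + M²) + (-2 + 5*M)) = 4 + (2*M² + (-2 + 5*M)) = 4 + (-2 + 2*M² + 5*M) = 2 + 2*M² + 5*M)
374*U(10) = 374*(2 + 2*10² + 5*10) = 374*(2 + 2*100 + 50) = 374*(2 + 200 + 50) = 374*252 = 94248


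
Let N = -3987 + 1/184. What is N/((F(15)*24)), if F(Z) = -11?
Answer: 733607/48576 ≈ 15.102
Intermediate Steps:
N = -733607/184 (N = -3987 + 1/184 = -733607/184 ≈ -3987.0)
N/((F(15)*24)) = -733607/(184*((-11*24))) = -733607/184/(-264) = -733607/184*(-1/264) = 733607/48576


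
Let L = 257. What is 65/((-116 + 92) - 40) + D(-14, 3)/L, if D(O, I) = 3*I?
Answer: -16129/16448 ≈ -0.98061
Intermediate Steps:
65/((-116 + 92) - 40) + D(-14, 3)/L = 65/((-116 + 92) - 40) + (3*3)/257 = 65/(-24 - 40) + 9*(1/257) = 65/(-64) + 9/257 = 65*(-1/64) + 9/257 = -65/64 + 9/257 = -16129/16448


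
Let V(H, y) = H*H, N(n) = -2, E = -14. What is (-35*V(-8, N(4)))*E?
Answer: 31360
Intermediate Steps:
V(H, y) = H**2
(-35*V(-8, N(4)))*E = -35*(-8)**2*(-14) = -35*64*(-14) = -2240*(-14) = 31360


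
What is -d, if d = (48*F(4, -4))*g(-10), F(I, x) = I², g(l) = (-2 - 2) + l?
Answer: 10752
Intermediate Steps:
g(l) = -4 + l
d = -10752 (d = (48*4²)*(-4 - 10) = (48*16)*(-14) = 768*(-14) = -10752)
-d = -1*(-10752) = 10752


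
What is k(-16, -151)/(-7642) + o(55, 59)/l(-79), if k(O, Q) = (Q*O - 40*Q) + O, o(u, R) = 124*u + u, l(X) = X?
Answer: -26602755/301859 ≈ -88.130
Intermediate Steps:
o(u, R) = 125*u
k(O, Q) = O - 40*Q + O*Q (k(O, Q) = (O*Q - 40*Q) + O = (-40*Q + O*Q) + O = O - 40*Q + O*Q)
k(-16, -151)/(-7642) + o(55, 59)/l(-79) = (-16 - 40*(-151) - 16*(-151))/(-7642) + (125*55)/(-79) = (-16 + 6040 + 2416)*(-1/7642) + 6875*(-1/79) = 8440*(-1/7642) - 6875/79 = -4220/3821 - 6875/79 = -26602755/301859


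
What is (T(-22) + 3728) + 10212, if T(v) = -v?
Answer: 13962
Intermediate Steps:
(T(-22) + 3728) + 10212 = (-1*(-22) + 3728) + 10212 = (22 + 3728) + 10212 = 3750 + 10212 = 13962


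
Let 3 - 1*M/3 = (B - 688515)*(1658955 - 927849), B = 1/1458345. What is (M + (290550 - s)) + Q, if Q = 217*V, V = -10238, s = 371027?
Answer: 734096864712760334/486115 ≈ 1.5101e+12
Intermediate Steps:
Q = -2221646 (Q = 217*(-10238) = -2221646)
B = 1/1458345 ≈ 6.8571e-7
M = 734097983809282479/486115 (M = 9 - 3*(1/1458345 - 688515)*(1658955 - 927849) = 9 - (-1004092407674)*731106/486115 = 9 - 3*(-244699327934969148/486115) = 9 + 734097983804907444/486115 = 734097983809282479/486115 ≈ 1.5101e+12)
(M + (290550 - s)) + Q = (734097983809282479/486115 + (290550 - 1*371027)) - 2221646 = (734097983809282479/486115 + (290550 - 371027)) - 2221646 = (734097983809282479/486115 - 80477) - 2221646 = 734097944688205624/486115 - 2221646 = 734096864712760334/486115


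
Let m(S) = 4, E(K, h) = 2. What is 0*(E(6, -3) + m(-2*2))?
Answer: 0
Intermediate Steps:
0*(E(6, -3) + m(-2*2)) = 0*(2 + 4) = 0*6 = 0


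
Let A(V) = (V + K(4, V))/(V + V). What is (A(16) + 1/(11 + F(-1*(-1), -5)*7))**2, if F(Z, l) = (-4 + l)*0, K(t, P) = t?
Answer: 3969/7744 ≈ 0.51253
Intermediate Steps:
F(Z, l) = 0
A(V) = (4 + V)/(2*V) (A(V) = (V + 4)/(V + V) = (4 + V)/((2*V)) = (4 + V)*(1/(2*V)) = (4 + V)/(2*V))
(A(16) + 1/(11 + F(-1*(-1), -5)*7))**2 = ((1/2)*(4 + 16)/16 + 1/(11 + 0*7))**2 = ((1/2)*(1/16)*20 + 1/(11 + 0))**2 = (5/8 + 1/11)**2 = (63/88)**2 = 3969/7744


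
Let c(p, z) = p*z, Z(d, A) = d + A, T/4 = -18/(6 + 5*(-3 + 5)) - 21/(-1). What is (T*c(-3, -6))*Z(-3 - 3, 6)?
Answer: 0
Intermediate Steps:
T = 159/2 (T = 4*(-18/(6 + 5*(-3 + 5)) - 21/(-1)) = 4*(-18/(6 + 5*2) - 21*(-1)) = 4*(-18/(6 + 10) + 21) = 4*(-18/16 + 21) = 4*(-18*1/16 + 21) = 4*(-9/8 + 21) = 4*(159/8) = 159/2 ≈ 79.500)
Z(d, A) = A + d
(T*c(-3, -6))*Z(-3 - 3, 6) = (159*(-3*(-6))/2)*(6 + (-3 - 3)) = ((159/2)*18)*(6 - 6) = 1431*0 = 0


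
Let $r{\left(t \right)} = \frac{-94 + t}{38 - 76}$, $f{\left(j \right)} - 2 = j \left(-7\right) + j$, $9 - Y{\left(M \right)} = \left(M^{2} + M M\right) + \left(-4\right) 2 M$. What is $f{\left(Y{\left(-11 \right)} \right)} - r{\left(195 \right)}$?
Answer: $\frac{73365}{38} \approx 1930.7$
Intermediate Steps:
$Y{\left(M \right)} = 9 - 2 M^{2} + 8 M$ ($Y{\left(M \right)} = 9 - \left(\left(M^{2} + M M\right) + \left(-4\right) 2 M\right) = 9 - \left(\left(M^{2} + M^{2}\right) - 8 M\right) = 9 - \left(2 M^{2} - 8 M\right) = 9 - \left(- 8 M + 2 M^{2}\right) = 9 - 2 M^{2} + 8 M$)
$f{\left(j \right)} = 2 - 6 j$ ($f{\left(j \right)} = 2 + \left(j \left(-7\right) + j\right) = 2 + \left(- 7 j + j\right) = 2 - 6 j$)
$r{\left(t \right)} = \frac{47}{19} - \frac{t}{38}$ ($r{\left(t \right)} = \frac{-94 + t}{-38} = \left(-94 + t\right) \left(- \frac{1}{38}\right) = \frac{47}{19} - \frac{t}{38}$)
$f{\left(Y{\left(-11 \right)} \right)} - r{\left(195 \right)} = \left(2 - 6 \left(9 - 2 \left(-11\right)^{2} + 8 \left(-11\right)\right)\right) - \left(\frac{47}{19} - \frac{195}{38}\right) = \left(2 - 6 \left(9 - 242 - 88\right)\right) - \left(\frac{47}{19} - \frac{195}{38}\right) = \left(2 - 6 \left(9 - 242 - 88\right)\right) - - \frac{101}{38} = \left(2 - -1926\right) + \frac{101}{38} = \left(2 + 1926\right) + \frac{101}{38} = 1928 + \frac{101}{38} = \frac{73365}{38}$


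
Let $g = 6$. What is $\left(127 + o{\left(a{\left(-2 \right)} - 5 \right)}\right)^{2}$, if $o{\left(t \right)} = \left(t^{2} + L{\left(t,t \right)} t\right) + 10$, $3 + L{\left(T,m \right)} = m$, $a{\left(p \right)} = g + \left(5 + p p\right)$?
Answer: $94249$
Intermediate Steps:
$a{\left(p \right)} = 11 + p^{2}$ ($a{\left(p \right)} = 6 + \left(5 + p p\right) = 6 + \left(5 + p^{2}\right) = 11 + p^{2}$)
$L{\left(T,m \right)} = -3 + m$
$o{\left(t \right)} = 10 + t^{2} + t \left(-3 + t\right)$ ($o{\left(t \right)} = \left(t^{2} + \left(-3 + t\right) t\right) + 10 = \left(t^{2} + t \left(-3 + t\right)\right) + 10 = 10 + t^{2} + t \left(-3 + t\right)$)
$\left(127 + o{\left(a{\left(-2 \right)} - 5 \right)}\right)^{2} = \left(127 + \left(10 + \left(\left(11 + \left(-2\right)^{2}\right) - 5\right)^{2} + \left(\left(11 + \left(-2\right)^{2}\right) - 5\right) \left(-3 + \left(\left(11 + \left(-2\right)^{2}\right) - 5\right)\right)\right)\right)^{2} = \left(127 + \left(10 + \left(\left(11 + 4\right) - 5\right)^{2} + \left(\left(11 + 4\right) - 5\right) \left(-3 + \left(\left(11 + 4\right) - 5\right)\right)\right)\right)^{2} = \left(127 + \left(10 + \left(15 - 5\right)^{2} + \left(15 - 5\right) \left(-3 + \left(15 - 5\right)\right)\right)\right)^{2} = \left(127 + \left(10 + 10^{2} + 10 \left(-3 + 10\right)\right)\right)^{2} = \left(127 + \left(10 + 100 + 10 \cdot 7\right)\right)^{2} = \left(127 + \left(10 + 100 + 70\right)\right)^{2} = \left(127 + 180\right)^{2} = 307^{2} = 94249$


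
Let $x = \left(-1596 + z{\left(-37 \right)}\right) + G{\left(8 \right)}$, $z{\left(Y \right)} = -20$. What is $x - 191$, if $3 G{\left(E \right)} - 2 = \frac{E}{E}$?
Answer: $-1806$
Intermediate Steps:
$G{\left(E \right)} = 1$ ($G{\left(E \right)} = \frac{2}{3} + \frac{E \frac{1}{E}}{3} = \frac{2}{3} + \frac{1}{3} \cdot 1 = \frac{2}{3} + \frac{1}{3} = 1$)
$x = -1615$ ($x = \left(-1596 - 20\right) + 1 = -1616 + 1 = -1615$)
$x - 191 = -1615 - 191 = -1806$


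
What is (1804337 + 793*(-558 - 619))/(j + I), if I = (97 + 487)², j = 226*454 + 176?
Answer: 217744/110959 ≈ 1.9624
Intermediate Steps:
j = 102780 (j = 102604 + 176 = 102780)
I = 341056 (I = 584² = 341056)
(1804337 + 793*(-558 - 619))/(j + I) = (1804337 + 793*(-558 - 619))/(102780 + 341056) = (1804337 + 793*(-1177))/443836 = (1804337 - 933361)*(1/443836) = 870976*(1/443836) = 217744/110959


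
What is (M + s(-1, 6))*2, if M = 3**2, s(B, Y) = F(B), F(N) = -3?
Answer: 12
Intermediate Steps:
s(B, Y) = -3
M = 9
(M + s(-1, 6))*2 = (9 - 3)*2 = 6*2 = 12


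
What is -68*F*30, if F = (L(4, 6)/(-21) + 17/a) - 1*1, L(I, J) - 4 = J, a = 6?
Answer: -19380/7 ≈ -2768.6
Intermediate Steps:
L(I, J) = 4 + J
F = 19/14 (F = ((4 + 6)/(-21) + 17/6) - 1*1 = (10*(-1/21) + 17*(⅙)) - 1 = (-10/21 + 17/6) - 1 = 33/14 - 1 = 19/14 ≈ 1.3571)
-68*F*30 = -68*19/14*30 = -646/7*30 = -19380/7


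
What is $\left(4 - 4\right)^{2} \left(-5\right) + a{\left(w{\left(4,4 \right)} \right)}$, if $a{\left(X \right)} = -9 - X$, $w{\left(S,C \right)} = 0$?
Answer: $-9$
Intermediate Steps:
$\left(4 - 4\right)^{2} \left(-5\right) + a{\left(w{\left(4,4 \right)} \right)} = \left(4 - 4\right)^{2} \left(-5\right) - 9 = 0^{2} \left(-5\right) + \left(-9 + 0\right) = 0 \left(-5\right) - 9 = 0 - 9 = -9$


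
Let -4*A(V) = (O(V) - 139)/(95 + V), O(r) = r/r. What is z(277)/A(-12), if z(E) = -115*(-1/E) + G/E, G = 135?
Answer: 41500/19113 ≈ 2.1713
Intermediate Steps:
O(r) = 1
z(E) = 250/E (z(E) = -115*(-1/E) + 135/E = -(-115)/E + 135/E = 115/E + 135/E = 250/E)
A(V) = 69/(2*(95 + V)) (A(V) = -(1 - 139)/(4*(95 + V)) = -(-69)/(2*(95 + V)) = 69/(2*(95 + V)))
z(277)/A(-12) = (250/277)/((69/(2*(95 - 12)))) = (250*(1/277))/(((69/2)/83)) = 250/(277*(((69/2)*(1/83)))) = 250/(277*(69/166)) = (250/277)*(166/69) = 41500/19113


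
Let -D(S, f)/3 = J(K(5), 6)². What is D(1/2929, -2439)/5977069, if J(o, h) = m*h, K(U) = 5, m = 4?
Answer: -1728/5977069 ≈ -0.00028910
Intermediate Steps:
J(o, h) = 4*h
D(S, f) = -1728 (D(S, f) = -3*(4*6)² = -3*24² = -3*576 = -1728)
D(1/2929, -2439)/5977069 = -1728/5977069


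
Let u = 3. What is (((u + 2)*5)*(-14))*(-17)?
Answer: 5950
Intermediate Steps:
(((u + 2)*5)*(-14))*(-17) = (((3 + 2)*5)*(-14))*(-17) = ((5*5)*(-14))*(-17) = (25*(-14))*(-17) = -350*(-17) = 5950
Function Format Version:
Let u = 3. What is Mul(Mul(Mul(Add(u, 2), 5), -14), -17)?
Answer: 5950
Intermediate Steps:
Mul(Mul(Mul(Add(u, 2), 5), -14), -17) = Mul(Mul(Mul(Add(3, 2), 5), -14), -17) = Mul(Mul(Mul(5, 5), -14), -17) = Mul(Mul(25, -14), -17) = Mul(-350, -17) = 5950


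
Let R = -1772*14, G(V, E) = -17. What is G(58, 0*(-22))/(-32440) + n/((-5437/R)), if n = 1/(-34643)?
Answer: 342463761/872886209720 ≈ 0.00039234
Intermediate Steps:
R = -24808
n = -1/34643 ≈ -2.8866e-5
G(58, 0*(-22))/(-32440) + n/((-5437/R)) = -17/(-32440) - 1/(34643*((-5437/(-24808)))) = -17*(-1/32440) - 1/(34643*((-5437*(-1/24808)))) = 17/32440 - 1/(34643*5437/24808) = 17/32440 - 1/34643*24808/5437 = 17/32440 - 3544/26907713 = 342463761/872886209720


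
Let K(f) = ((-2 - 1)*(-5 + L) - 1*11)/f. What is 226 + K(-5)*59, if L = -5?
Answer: 9/5 ≈ 1.8000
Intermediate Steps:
K(f) = 19/f (K(f) = ((-2 - 1)*(-5 - 5) - 1*11)/f = (-3*(-10) - 11)/f = (30 - 11)/f = 19/f)
226 + K(-5)*59 = 226 + (19/(-5))*59 = 226 + (19*(-⅕))*59 = 226 - 19/5*59 = 226 - 1121/5 = 9/5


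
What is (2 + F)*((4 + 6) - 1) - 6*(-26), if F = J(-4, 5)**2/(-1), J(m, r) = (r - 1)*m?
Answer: -2130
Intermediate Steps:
J(m, r) = m*(-1 + r) (J(m, r) = (-1 + r)*m = m*(-1 + r))
F = -256 (F = (-4*(-1 + 5))**2/(-1) = (-4*4)**2*(-1) = (-16)**2*(-1) = 256*(-1) = -256)
(2 + F)*((4 + 6) - 1) - 6*(-26) = (2 - 256)*((4 + 6) - 1) - 6*(-26) = -254*(10 - 1) + 156 = -254*9 + 156 = -2286 + 156 = -2130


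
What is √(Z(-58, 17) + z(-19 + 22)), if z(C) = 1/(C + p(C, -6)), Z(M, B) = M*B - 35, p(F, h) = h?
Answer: 2*I*√2298/3 ≈ 31.958*I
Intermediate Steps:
Z(M, B) = -35 + B*M (Z(M, B) = B*M - 35 = -35 + B*M)
z(C) = 1/(-6 + C) (z(C) = 1/(C - 6) = 1/(-6 + C))
√(Z(-58, 17) + z(-19 + 22)) = √((-35 + 17*(-58)) + 1/(-6 + (-19 + 22))) = √((-35 - 986) + 1/(-6 + 3)) = √(-1021 + 1/(-3)) = √(-1021 - ⅓) = √(-3064/3) = 2*I*√2298/3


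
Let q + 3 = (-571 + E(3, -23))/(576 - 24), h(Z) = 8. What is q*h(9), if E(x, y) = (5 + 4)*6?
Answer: -2173/69 ≈ -31.493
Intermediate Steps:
E(x, y) = 54 (E(x, y) = 9*6 = 54)
q = -2173/552 (q = -3 + (-571 + 54)/(576 - 24) = -3 - 517/552 = -2173/552 ≈ -3.9366)
q*h(9) = -2173/552*8 = -2173/69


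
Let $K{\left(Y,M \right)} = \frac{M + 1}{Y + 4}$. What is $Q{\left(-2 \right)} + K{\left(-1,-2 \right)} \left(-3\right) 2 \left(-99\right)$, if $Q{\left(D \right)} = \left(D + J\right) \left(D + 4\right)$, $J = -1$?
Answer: $-204$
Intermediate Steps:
$K{\left(Y,M \right)} = \frac{1 + M}{4 + Y}$
$Q{\left(D \right)} = \left(-1 + D\right) \left(4 + D\right)$ ($Q{\left(D \right)} = \left(D - 1\right) \left(D + 4\right) = \left(-1 + D\right) \left(4 + D\right)$)
$Q{\left(-2 \right)} + K{\left(-1,-2 \right)} \left(-3\right) 2 \left(-99\right) = \left(-4 + \left(-2\right)^{2} + 3 \left(-2\right)\right) + \frac{1 - 2}{4 - 1} \left(-3\right) 2 \left(-99\right) = \left(-4 + 4 - 6\right) + \frac{1}{3} \left(-1\right) \left(-3\right) 2 \left(-99\right) = -6 + \frac{1}{3} \left(-1\right) \left(-3\right) 2 \left(-99\right) = -6 + \left(- \frac{1}{3}\right) \left(-3\right) 2 \left(-99\right) = -6 + 1 \cdot 2 \left(-99\right) = -6 + 2 \left(-99\right) = -6 - 198 = -204$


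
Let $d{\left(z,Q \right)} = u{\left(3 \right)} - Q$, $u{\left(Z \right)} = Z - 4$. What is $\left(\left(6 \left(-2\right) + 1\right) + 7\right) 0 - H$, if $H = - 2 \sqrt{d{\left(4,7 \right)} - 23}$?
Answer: $2 i \sqrt{31} \approx 11.136 i$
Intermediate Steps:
$u{\left(Z \right)} = -4 + Z$
$d{\left(z,Q \right)} = -1 - Q$ ($d{\left(z,Q \right)} = \left(-4 + 3\right) - Q = -1 - Q$)
$H = - 2 i \sqrt{31}$ ($H = - 2 \sqrt{\left(-1 - 7\right) - 23} = - 2 \sqrt{-8 - 23} = - 2 \sqrt{-31} = - 2 i \sqrt{31} \approx - 11.136 i$)
$\left(\left(6 \left(-2\right) + 1\right) + 7\right) 0 - H = \left(\left(6 \left(-2\right) + 1\right) + 7\right) 0 - - 2 i \sqrt{31} = \left(\left(-12 + 1\right) + 7\right) 0 + 2 i \sqrt{31} = \left(-11 + 7\right) 0 + 2 i \sqrt{31} = \left(-4\right) 0 + 2 i \sqrt{31} = 0 + 2 i \sqrt{31} = 2 i \sqrt{31}$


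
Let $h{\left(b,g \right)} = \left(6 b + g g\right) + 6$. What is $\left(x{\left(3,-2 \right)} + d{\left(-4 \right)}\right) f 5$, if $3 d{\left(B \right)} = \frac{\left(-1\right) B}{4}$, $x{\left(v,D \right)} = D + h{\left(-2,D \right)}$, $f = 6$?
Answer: $-110$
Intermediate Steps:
$h{\left(b,g \right)} = 6 + g^{2} + 6 b$ ($h{\left(b,g \right)} = \left(6 b + g^{2}\right) + 6 = \left(g^{2} + 6 b\right) + 6 = 6 + g^{2} + 6 b$)
$x{\left(v,D \right)} = -6 + D + D^{2}$ ($x{\left(v,D \right)} = D + \left(6 + D^{2} + 6 \left(-2\right)\right) = D + \left(6 + D^{2} - 12\right) = D + \left(-6 + D^{2}\right) = -6 + D + D^{2}$)
$d{\left(B \right)} = - \frac{B}{12}$ ($d{\left(B \right)} = \frac{- B \frac{1}{4}}{3} = \frac{\left(- \frac{1}{4}\right) B}{3} = - \frac{B}{12}$)
$\left(x{\left(3,-2 \right)} + d{\left(-4 \right)}\right) f 5 = \left(\left(-6 - 2 + \left(-2\right)^{2}\right) - - \frac{1}{3}\right) 6 \cdot 5 = \left(\left(-6 - 2 + 4\right) + \frac{1}{3}\right) 30 = \left(-4 + \frac{1}{3}\right) 30 = \left(- \frac{11}{3}\right) 30 = -110$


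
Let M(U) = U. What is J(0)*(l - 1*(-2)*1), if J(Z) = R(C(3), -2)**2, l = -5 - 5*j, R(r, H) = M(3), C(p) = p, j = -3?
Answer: 108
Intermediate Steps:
R(r, H) = 3
l = 10 (l = -5 - 5*(-3) = -5 + 15 = 10)
J(Z) = 9 (J(Z) = 3**2 = 9)
J(0)*(l - 1*(-2)*1) = 9*(10 - 1*(-2)*1) = 9*(10 + 2*1) = 9*(10 + 2) = 9*12 = 108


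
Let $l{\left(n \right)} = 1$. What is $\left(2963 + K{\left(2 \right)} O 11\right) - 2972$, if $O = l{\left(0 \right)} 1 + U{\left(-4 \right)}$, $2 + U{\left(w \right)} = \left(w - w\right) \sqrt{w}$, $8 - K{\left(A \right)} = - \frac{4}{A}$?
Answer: $-119$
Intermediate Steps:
$K{\left(A \right)} = 8 + \frac{4}{A}$ ($K{\left(A \right)} = 8 - - \frac{4}{A} = 8 + \frac{4}{A}$)
$U{\left(w \right)} = -2$ ($U{\left(w \right)} = -2 + \left(w - w\right) \sqrt{w} = -2 + 0 \sqrt{w} = -2 + 0 = -2$)
$O = -1$ ($O = 1 \cdot 1 - 2 = 1 - 2 = -1$)
$\left(2963 + K{\left(2 \right)} O 11\right) - 2972 = \left(2963 + \left(8 + \frac{4}{2}\right) \left(-1\right) 11\right) - 2972 = \left(2963 + \left(8 + 4 \cdot \frac{1}{2}\right) \left(-1\right) 11\right) - 2972 = \left(2963 + \left(8 + 2\right) \left(-1\right) 11\right) - 2972 = \left(2963 + 10 \left(-1\right) 11\right) - 2972 = \left(2963 - 110\right) - 2972 = 2853 - 2972 = -119$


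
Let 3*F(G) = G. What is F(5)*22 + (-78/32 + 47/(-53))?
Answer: 84823/2544 ≈ 33.342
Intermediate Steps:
F(G) = G/3
F(5)*22 + (-78/32 + 47/(-53)) = ((1/3)*5)*22 + (-78/32 + 47/(-53)) = (5/3)*22 + (-78*1/32 + 47*(-1/53)) = 110/3 + (-39/16 - 47/53) = 110/3 - 2819/848 = 84823/2544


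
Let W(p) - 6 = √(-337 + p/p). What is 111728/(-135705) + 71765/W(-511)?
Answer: 313933619/271410 - 2315*I*√21/3 ≈ 1156.7 - 3536.2*I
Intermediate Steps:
W(p) = 6 + 4*I*√21 (W(p) = 6 + √(-337 + p/p) = 6 + √(-337 + 1) = 6 + √(-336) = 6 + 4*I*√21)
111728/(-135705) + 71765/W(-511) = 111728/(-135705) + 71765/(6 + 4*I*√21) = 111728*(-1/135705) + 71765/(6 + 4*I*√21) = -111728/135705 + 71765/(6 + 4*I*√21)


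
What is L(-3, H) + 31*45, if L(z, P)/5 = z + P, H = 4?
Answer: 1400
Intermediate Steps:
L(z, P) = 5*P + 5*z (L(z, P) = 5*(z + P) = 5*(P + z) = 5*P + 5*z)
L(-3, H) + 31*45 = (5*4 + 5*(-3)) + 31*45 = (20 - 15) + 1395 = 5 + 1395 = 1400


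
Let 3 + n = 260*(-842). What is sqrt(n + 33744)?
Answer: I*sqrt(185179) ≈ 430.32*I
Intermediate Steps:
n = -218923 (n = -3 + 260*(-842) = -3 - 218920 = -218923)
sqrt(n + 33744) = sqrt(-218923 + 33744) = sqrt(-185179) = I*sqrt(185179)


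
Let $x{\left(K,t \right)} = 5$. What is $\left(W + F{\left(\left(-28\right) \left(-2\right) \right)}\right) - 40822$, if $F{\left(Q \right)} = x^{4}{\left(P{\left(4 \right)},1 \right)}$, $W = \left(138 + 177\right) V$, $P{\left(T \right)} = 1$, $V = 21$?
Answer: $-33582$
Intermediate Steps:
$W = 6615$ ($W = \left(138 + 177\right) 21 = 315 \cdot 21 = 6615$)
$F{\left(Q \right)} = 625$ ($F{\left(Q \right)} = 5^{4} = 625$)
$\left(W + F{\left(\left(-28\right) \left(-2\right) \right)}\right) - 40822 = \left(6615 + 625\right) - 40822 = 7240 - 40822 = -33582$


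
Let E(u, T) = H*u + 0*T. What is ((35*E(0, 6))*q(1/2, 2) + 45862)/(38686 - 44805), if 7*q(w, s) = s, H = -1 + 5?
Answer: -45862/6119 ≈ -7.4950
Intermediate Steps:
H = 4
q(w, s) = s/7
E(u, T) = 4*u (E(u, T) = 4*u + 0*T = 4*u + 0 = 4*u)
((35*E(0, 6))*q(1/2, 2) + 45862)/(38686 - 44805) = ((35*(4*0))*((⅐)*2) + 45862)/(38686 - 44805) = ((35*0)*(2/7) + 45862)/(-6119) = (0*(2/7) + 45862)*(-1/6119) = (0 + 45862)*(-1/6119) = 45862*(-1/6119) = -45862/6119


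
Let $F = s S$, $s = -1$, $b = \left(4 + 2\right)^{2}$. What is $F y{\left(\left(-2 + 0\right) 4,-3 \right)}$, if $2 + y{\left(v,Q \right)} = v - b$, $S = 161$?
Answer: $7406$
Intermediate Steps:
$b = 36$ ($b = 6^{2} = 36$)
$y{\left(v,Q \right)} = -38 + v$ ($y{\left(v,Q \right)} = -2 + \left(v - 36\right) = -2 + \left(-36 + v\right) = -38 + v$)
$F = -161$ ($F = \left(-1\right) 161 = -161$)
$F y{\left(\left(-2 + 0\right) 4,-3 \right)} = - 161 \left(-38 + \left(-2 + 0\right) 4\right) = - 161 \left(-38 - 8\right) = \left(-161\right) \left(-46\right) = 7406$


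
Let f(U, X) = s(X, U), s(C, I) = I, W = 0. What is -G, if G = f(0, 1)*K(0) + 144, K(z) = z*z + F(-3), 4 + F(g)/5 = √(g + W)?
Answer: -144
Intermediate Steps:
f(U, X) = U
F(g) = -20 + 5*√g (F(g) = -20 + 5*√(g + 0) = -20 + 5*√g)
K(z) = -20 + z² + 5*I*√3 (K(z) = z*z + (-20 + 5*√(-3)) = z² + (-20 + 5*(I*√3)) = z² + (-20 + 5*I*√3) = -20 + z² + 5*I*√3)
G = 144 (G = 0*(-20 + 0² + 5*I*√3) + 144 = 0*(-20 + 0 + 5*I*√3) + 144 = 0*(-20 + 5*I*√3) + 144 = 0 + 144 = 144)
-G = -1*144 = -144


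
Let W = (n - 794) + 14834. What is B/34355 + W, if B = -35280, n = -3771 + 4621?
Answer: 102302134/6871 ≈ 14889.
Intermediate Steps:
n = 850
W = 14890 (W = (850 - 794) + 14834 = 56 + 14834 = 14890)
B/34355 + W = -35280/34355 + 14890 = -35280*1/34355 + 14890 = -7056/6871 + 14890 = 102302134/6871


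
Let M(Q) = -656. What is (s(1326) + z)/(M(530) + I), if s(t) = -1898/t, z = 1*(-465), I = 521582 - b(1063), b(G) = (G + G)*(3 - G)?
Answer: -11894/70749393 ≈ -0.00016811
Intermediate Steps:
b(G) = 2*G*(3 - G) (b(G) = (2*G)*(3 - G) = 2*G*(3 - G))
I = 2775142 (I = 521582 - 2*1063*(3 - 1*1063) = 521582 - 2*1063*(3 - 1063) = 521582 - 2*1063*(-1060) = 521582 - 1*(-2253560) = 521582 + 2253560 = 2775142)
z = -465
(s(1326) + z)/(M(530) + I) = (-1898/1326 - 465)/(-656 + 2775142) = (-1898*1/1326 - 465)/2774486 = (-73/51 - 465)*(1/2774486) = -23788/51*1/2774486 = -11894/70749393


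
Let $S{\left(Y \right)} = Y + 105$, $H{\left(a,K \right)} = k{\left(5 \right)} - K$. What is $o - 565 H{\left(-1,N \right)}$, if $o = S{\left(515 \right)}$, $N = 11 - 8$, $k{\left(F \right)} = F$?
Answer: $-510$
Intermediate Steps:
$N = 3$
$H{\left(a,K \right)} = 5 - K$
$S{\left(Y \right)} = 105 + Y$
$o = 620$ ($o = 105 + 515 = 620$)
$o - 565 H{\left(-1,N \right)} = 620 - 565 \left(5 - 3\right) = 620 - 1130 = -510$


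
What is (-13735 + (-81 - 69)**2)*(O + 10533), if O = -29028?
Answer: -162108675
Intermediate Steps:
(-13735 + (-81 - 69)**2)*(O + 10533) = (-13735 + (-81 - 69)**2)*(-29028 + 10533) = (-13735 + (-150)**2)*(-18495) = (-13735 + 22500)*(-18495) = 8765*(-18495) = -162108675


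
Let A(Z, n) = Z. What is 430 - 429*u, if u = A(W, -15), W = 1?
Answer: 1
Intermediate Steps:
u = 1
430 - 429*u = 430 - 429*1 = 430 - 429 = 1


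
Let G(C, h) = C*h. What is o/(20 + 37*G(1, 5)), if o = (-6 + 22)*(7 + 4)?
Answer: 176/205 ≈ 0.85854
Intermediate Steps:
o = 176 (o = 16*11 = 176)
o/(20 + 37*G(1, 5)) = 176/(20 + 37*(1*5)) = 176/(20 + 37*5) = 176/(20 + 185) = 176/205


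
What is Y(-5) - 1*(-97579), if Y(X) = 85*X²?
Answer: 99704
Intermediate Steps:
Y(-5) - 1*(-97579) = 85*(-5)² - 1*(-97579) = 85*25 + 97579 = 2125 + 97579 = 99704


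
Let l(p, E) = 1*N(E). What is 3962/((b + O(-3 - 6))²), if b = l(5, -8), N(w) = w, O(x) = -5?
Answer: 3962/169 ≈ 23.444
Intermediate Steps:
l(p, E) = E (l(p, E) = 1*E = E)
b = -8
3962/((b + O(-3 - 6))²) = 3962/((-8 - 5)²) = 3962/((-13)²) = 3962/169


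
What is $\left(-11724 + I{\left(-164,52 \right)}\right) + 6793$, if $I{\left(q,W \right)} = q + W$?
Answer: $-5043$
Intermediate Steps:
$I{\left(q,W \right)} = W + q$
$\left(-11724 + I{\left(-164,52 \right)}\right) + 6793 = \left(-11724 + \left(52 - 164\right)\right) + 6793 = \left(-11724 - 112\right) + 6793 = -11836 + 6793 = -5043$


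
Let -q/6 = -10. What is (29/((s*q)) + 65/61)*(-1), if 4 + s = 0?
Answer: -13831/14640 ≈ -0.94474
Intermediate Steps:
s = -4 (s = -4 + 0 = -4)
q = 60 (q = -6*(-10) = 60)
(29/((s*q)) + 65/61)*(-1) = (29/((-4*60)) + 65/61)*(-1) = (29/(-240) + 65*(1/61))*(-1) = (29*(-1/240) + 65/61)*(-1) = (-29/240 + 65/61)*(-1) = (13831/14640)*(-1) = -13831/14640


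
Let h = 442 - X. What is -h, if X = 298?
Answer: -144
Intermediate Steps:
h = 144 (h = 442 - 1*298 = 442 - 298 = 144)
-h = -1*144 = -144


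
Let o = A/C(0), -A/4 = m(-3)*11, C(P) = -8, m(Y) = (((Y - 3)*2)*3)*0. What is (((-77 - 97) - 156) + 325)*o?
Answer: 0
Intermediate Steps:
m(Y) = 0 (m(Y) = (((-3 + Y)*2)*3)*0 = ((-6 + 2*Y)*3)*0 = (-18 + 6*Y)*0 = 0)
A = 0 (A = -0*11 = -4*0 = 0)
o = 0 (o = 0/(-8) = 0*(-1/8) = 0)
(((-77 - 97) - 156) + 325)*o = (((-77 - 97) - 156) + 325)*0 = ((-174 - 156) + 325)*0 = (-330 + 325)*0 = -5*0 = 0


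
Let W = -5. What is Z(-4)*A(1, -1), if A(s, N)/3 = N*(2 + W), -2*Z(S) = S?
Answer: 18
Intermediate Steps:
Z(S) = -S/2
A(s, N) = -9*N (A(s, N) = 3*(N*(2 - 5)) = 3*(N*(-3)) = 3*(-3*N) = -9*N)
Z(-4)*A(1, -1) = (-½*(-4))*(-9*(-1)) = 2*9 = 18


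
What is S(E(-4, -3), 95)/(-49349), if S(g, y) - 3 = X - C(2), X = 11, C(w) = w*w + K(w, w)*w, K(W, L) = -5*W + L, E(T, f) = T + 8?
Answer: -26/49349 ≈ -0.00052686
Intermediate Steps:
E(T, f) = 8 + T
K(W, L) = L - 5*W
C(w) = -3*w² (C(w) = w*w + (w - 5*w)*w = w² + (-4*w)*w = w² - 4*w² = -3*w²)
S(g, y) = 26 (S(g, y) = 3 + (11 - (-3)*2²) = 3 + (11 - (-3)*4) = 3 + (11 - 1*(-12)) = 3 + (11 + 12) = 3 + 23 = 26)
S(E(-4, -3), 95)/(-49349) = 26/(-49349) = 26*(-1/49349) = -26/49349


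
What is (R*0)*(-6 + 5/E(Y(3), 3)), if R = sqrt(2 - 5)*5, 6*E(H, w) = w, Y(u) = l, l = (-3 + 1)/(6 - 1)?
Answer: 0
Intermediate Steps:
l = -2/5 ≈ -0.40000
Y(u) = -2/5
E(H, w) = w/6
R = 5*I*sqrt(3) (R = sqrt(-3)*5 = (I*sqrt(3))*5 = 5*I*sqrt(3) ≈ 8.6602*I)
(R*0)*(-6 + 5/E(Y(3), 3)) = ((5*I*sqrt(3))*0)*(-6 + 5/(((1/6)*3))) = 0*(-6 + 5/(1/2)) = 0*(-6 + 5*2) = 0*(-6 + 10) = 0*4 = 0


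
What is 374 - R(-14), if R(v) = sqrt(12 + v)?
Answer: 374 - I*sqrt(2) ≈ 374.0 - 1.4142*I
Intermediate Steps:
374 - R(-14) = 374 - sqrt(12 - 14) = 374 - sqrt(-2) = 374 - I*sqrt(2)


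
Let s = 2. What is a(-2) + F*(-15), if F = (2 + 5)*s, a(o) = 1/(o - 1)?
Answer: -631/3 ≈ -210.33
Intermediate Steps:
a(o) = 1/(-1 + o)
F = 14 (F = (2 + 5)*2 = 7*2 = 14)
a(-2) + F*(-15) = 1/(-1 - 2) + 14*(-15) = 1/(-3) - 210 = -⅓ - 210 = -631/3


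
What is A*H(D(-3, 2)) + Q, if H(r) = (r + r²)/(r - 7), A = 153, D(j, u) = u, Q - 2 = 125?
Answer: -283/5 ≈ -56.600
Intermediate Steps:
Q = 127 (Q = 2 + 125 = 127)
H(r) = (r + r²)/(-7 + r)
A*H(D(-3, 2)) + Q = 153*(2*(1 + 2)/(-7 + 2)) + 127 = 153*(2*3/(-5)) + 127 = 153*(2*(-⅕)*3) + 127 = 153*(-6/5) + 127 = -918/5 + 127 = -283/5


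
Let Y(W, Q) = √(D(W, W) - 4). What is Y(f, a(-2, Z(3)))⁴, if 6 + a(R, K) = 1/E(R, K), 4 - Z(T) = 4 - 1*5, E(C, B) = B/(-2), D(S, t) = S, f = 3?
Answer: 1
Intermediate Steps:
E(C, B) = -B/2 (E(C, B) = B*(-½) = -B/2)
Z(T) = 5 (Z(T) = 4 - (4 - 1*5) = 4 - (4 - 5) = 4 - 1*(-1) = 4 + 1 = 5)
a(R, K) = -6 - 2/K (a(R, K) = -6 + 1/(-K/2) = -6 + 1*(-2/K) = -6 - 2/K)
Y(W, Q) = √(-4 + W) (Y(W, Q) = √(W - 4) = √(-4 + W))
Y(f, a(-2, Z(3)))⁴ = (√(-4 + 3))⁴ = (√(-1))⁴ = I⁴ = 1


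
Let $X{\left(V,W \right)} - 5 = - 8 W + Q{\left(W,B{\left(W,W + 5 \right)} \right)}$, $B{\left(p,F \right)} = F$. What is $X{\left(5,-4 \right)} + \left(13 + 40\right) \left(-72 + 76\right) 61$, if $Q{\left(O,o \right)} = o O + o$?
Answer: $12966$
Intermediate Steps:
$Q{\left(O,o \right)} = o + O o$ ($Q{\left(O,o \right)} = O o + o = o + O o$)
$X{\left(V,W \right)} = 5 - 8 W + \left(1 + W\right) \left(5 + W\right)$ ($X{\left(V,W \right)} = 5 - \left(8 W - \left(W + 5\right) \left(1 + W\right)\right) = 5 - \left(8 W - \left(5 + W\right) \left(1 + W\right)\right) = 5 - \left(8 W - \left(1 + W\right) \left(5 + W\right)\right) = 5 - 8 W + \left(1 + W\right) \left(5 + W\right)$)
$X{\left(5,-4 \right)} + \left(13 + 40\right) \left(-72 + 76\right) 61 = \left(10 + \left(-4\right)^{2} - -8\right) + \left(13 + 40\right) \left(-72 + 76\right) 61 = \left(10 + 16 + 8\right) + 53 \cdot 4 \cdot 61 = 34 + 212 \cdot 61 = 34 + 12932 = 12966$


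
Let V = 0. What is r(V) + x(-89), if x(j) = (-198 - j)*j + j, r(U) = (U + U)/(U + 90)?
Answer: 9612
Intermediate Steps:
r(U) = 2*U/(90 + U) (r(U) = (2*U)/(90 + U) = 2*U/(90 + U))
x(j) = j + j*(-198 - j) (x(j) = j*(-198 - j) + j = j + j*(-198 - j))
r(V) + x(-89) = 2*0/(90 + 0) - 1*(-89)*(197 - 89) = 2*0/90 - 1*(-89)*108 = 2*0*(1/90) + 9612 = 0 + 9612 = 9612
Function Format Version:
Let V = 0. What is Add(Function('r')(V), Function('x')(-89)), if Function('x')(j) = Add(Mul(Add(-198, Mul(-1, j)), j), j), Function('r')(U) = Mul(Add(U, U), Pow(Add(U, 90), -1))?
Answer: 9612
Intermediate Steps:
Function('r')(U) = Mul(2, U, Pow(Add(90, U), -1)) (Function('r')(U) = Mul(Mul(2, U), Pow(Add(90, U), -1)) = Mul(2, U, Pow(Add(90, U), -1)))
Function('x')(j) = Add(j, Mul(j, Add(-198, Mul(-1, j)))) (Function('x')(j) = Add(Mul(j, Add(-198, Mul(-1, j))), j) = Add(j, Mul(j, Add(-198, Mul(-1, j)))))
Add(Function('r')(V), Function('x')(-89)) = Add(Mul(2, 0, Pow(Add(90, 0), -1)), Mul(-1, -89, Add(197, -89))) = Add(Mul(2, 0, Pow(90, -1)), Mul(-1, -89, 108)) = Add(Mul(2, 0, Rational(1, 90)), 9612) = Add(0, 9612) = 9612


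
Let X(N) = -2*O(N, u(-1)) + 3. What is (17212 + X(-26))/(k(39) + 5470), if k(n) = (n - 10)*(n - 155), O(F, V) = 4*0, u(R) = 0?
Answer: 17215/2106 ≈ 8.1743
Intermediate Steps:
O(F, V) = 0
k(n) = (-155 + n)*(-10 + n) (k(n) = (-10 + n)*(-155 + n) = (-155 + n)*(-10 + n))
X(N) = 3 (X(N) = -2*0 + 3 = 0 + 3 = 3)
(17212 + X(-26))/(k(39) + 5470) = (17212 + 3)/((1550 + 39² - 165*39) + 5470) = 17215/((1550 + 1521 - 6435) + 5470) = 17215/(-3364 + 5470) = 17215/2106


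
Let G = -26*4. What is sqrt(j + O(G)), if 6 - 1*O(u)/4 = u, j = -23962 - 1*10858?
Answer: 6*I*sqrt(955) ≈ 185.42*I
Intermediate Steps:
G = -104
j = -34820 (j = -23962 - 10858 = -34820)
O(u) = 24 - 4*u
sqrt(j + O(G)) = sqrt(-34820 + (24 - 4*(-104))) = sqrt(-34820 + (24 + 416)) = sqrt(-34820 + 440) = sqrt(-34380) = 6*I*sqrt(955)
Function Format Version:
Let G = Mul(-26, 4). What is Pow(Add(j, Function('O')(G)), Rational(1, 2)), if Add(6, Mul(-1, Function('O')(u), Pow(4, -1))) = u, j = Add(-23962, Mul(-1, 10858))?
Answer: Mul(6, I, Pow(955, Rational(1, 2))) ≈ Mul(185.42, I)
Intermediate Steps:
G = -104
j = -34820 (j = Add(-23962, -10858) = -34820)
Function('O')(u) = Add(24, Mul(-4, u))
Pow(Add(j, Function('O')(G)), Rational(1, 2)) = Pow(Add(-34820, Add(24, Mul(-4, -104))), Rational(1, 2)) = Pow(Add(-34820, Add(24, 416)), Rational(1, 2)) = Pow(Add(-34820, 440), Rational(1, 2)) = Pow(-34380, Rational(1, 2)) = Mul(6, I, Pow(955, Rational(1, 2)))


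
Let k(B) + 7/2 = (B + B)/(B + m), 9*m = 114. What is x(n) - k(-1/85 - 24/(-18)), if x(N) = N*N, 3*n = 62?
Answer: 9211895/21402 ≈ 430.42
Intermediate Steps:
n = 62/3 (n = (1/3)*62 = 62/3 ≈ 20.667)
m = 38/3 (m = (1/9)*114 = 38/3 ≈ 12.667)
x(N) = N**2
k(B) = -7/2 + 2*B/(38/3 + B) (k(B) = -7/2 + (B + B)/(B + 38/3) = -7/2 + (2*B)/(38/3 + B) = -7/2 + 2*B/(38/3 + B))
x(n) - k(-1/85 - 24/(-18)) = (62/3)**2 - (-266 - 9*(-1/85 - 24/(-18)))/(2*(38 + 3*(-1/85 - 24/(-18)))) = 3844/9 - (-266 - 9*(-1*1/85 - 24*(-1/18)))/(2*(38 + 3*(-1*1/85 - 24*(-1/18)))) = 3844/9 - (-266 - 9*(-1/85 + 4/3))/(2*(38 + 3*(-1/85 + 4/3))) = 3844/9 - (-266 - 9*337/255)/(2*(38 + 3*(337/255))) = 3844/9 - (-266 - 1011/85)/(2*(38 + 337/85)) = 3844/9 - (-23621)/(2*3567/85*85) = 3844/9 - 85*(-23621)/(2*3567*85) = 3844/9 - 1*(-23621/7134) = 3844/9 + 23621/7134 = 9211895/21402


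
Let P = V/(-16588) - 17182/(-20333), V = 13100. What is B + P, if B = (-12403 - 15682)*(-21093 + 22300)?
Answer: -2858361763300666/84320951 ≈ -3.3899e+7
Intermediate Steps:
P = 4663179/84320951 (P = 13100/(-16588) - 17182/(-20333) = 13100*(-1/16588) - 17182*(-1/20333) = -3275/4147 + 17182/20333 = 4663179/84320951 ≈ 0.055303)
B = -33898595 (B = -28085*1207 = -33898595)
B + P = -33898595 + 4663179/84320951 = -2858361763300666/84320951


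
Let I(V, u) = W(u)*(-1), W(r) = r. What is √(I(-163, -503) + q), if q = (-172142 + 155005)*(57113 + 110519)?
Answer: I*√2872709081 ≈ 53598.0*I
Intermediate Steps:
q = -2872709584 (q = -17137*167632 = -2872709584)
I(V, u) = -u (I(V, u) = u*(-1) = -u)
√(I(-163, -503) + q) = √(-1*(-503) - 2872709584) = √(503 - 2872709584) = √(-2872709081) = I*√2872709081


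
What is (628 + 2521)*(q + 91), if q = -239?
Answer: -466052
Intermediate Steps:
(628 + 2521)*(q + 91) = (628 + 2521)*(-239 + 91) = 3149*(-148) = -466052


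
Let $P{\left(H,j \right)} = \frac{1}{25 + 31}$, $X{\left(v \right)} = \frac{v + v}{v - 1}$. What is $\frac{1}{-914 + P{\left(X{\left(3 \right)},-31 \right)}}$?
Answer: $- \frac{56}{51183} \approx -0.0010941$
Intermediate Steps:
$X{\left(v \right)} = \frac{2 v}{-1 + v}$
$P{\left(H,j \right)} = \frac{1}{56}$
$\frac{1}{-914 + P{\left(X{\left(3 \right)},-31 \right)}} = \frac{1}{-914 + \frac{1}{56}} = \frac{1}{- \frac{51183}{56}} = - \frac{56}{51183}$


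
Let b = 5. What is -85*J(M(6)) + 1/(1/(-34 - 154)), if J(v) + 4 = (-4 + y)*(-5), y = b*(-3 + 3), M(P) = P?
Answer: -1548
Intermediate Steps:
y = 0 (y = 5*(-3 + 3) = 5*0 = 0)
J(v) = 16 (J(v) = -4 + (-4 + 0)*(-5) = -4 - 4*(-5) = -4 + 20 = 16)
-85*J(M(6)) + 1/(1/(-34 - 154)) = -85*16 + 1/(1/(-34 - 154)) = -1360 + 1/(1/(-188)) = -1360 + 1/(-1/188) = -1360 - 188 = -1548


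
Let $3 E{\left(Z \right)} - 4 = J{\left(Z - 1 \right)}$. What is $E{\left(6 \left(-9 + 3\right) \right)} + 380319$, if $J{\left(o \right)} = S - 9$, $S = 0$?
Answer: $\frac{1140952}{3} \approx 3.8032 \cdot 10^{5}$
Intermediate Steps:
$J{\left(o \right)} = -9$ ($J{\left(o \right)} = 0 - 9 = -9$)
$E{\left(Z \right)} = - \frac{5}{3}$ ($E{\left(Z \right)} = \frac{4}{3} + \frac{1}{3} \left(-9\right) = \frac{4}{3} - 3 = - \frac{5}{3}$)
$E{\left(6 \left(-9 + 3\right) \right)} + 380319 = - \frac{5}{3} + 380319 = \frac{1140952}{3}$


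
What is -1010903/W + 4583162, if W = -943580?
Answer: 4324581010863/943580 ≈ 4.5832e+6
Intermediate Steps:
-1010903/W + 4583162 = -1010903/(-943580) + 4583162 = -1010903*(-1/943580) + 4583162 = 1010903/943580 + 4583162 = 4324581010863/943580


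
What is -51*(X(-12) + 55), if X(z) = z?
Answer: -2193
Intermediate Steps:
-51*(X(-12) + 55) = -51*(-12 + 55) = -51*43 = -2193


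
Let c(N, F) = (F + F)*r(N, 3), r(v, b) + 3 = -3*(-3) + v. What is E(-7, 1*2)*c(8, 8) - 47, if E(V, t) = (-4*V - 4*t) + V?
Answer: 2865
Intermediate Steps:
r(v, b) = 6 + v (r(v, b) = -3 + (-3*(-3) + v) = -3 + (9 + v) = 6 + v)
c(N, F) = 2*F*(6 + N) (c(N, F) = (F + F)*(6 + N) = (2*F)*(6 + N) = 2*F*(6 + N))
E(V, t) = -4*t - 3*V
E(-7, 1*2)*c(8, 8) - 47 = (-4*2 - 3*(-7))*(2*8*(6 + 8)) - 47 = (-4*2 + 21)*(2*8*14) - 47 = (-8 + 21)*224 - 47 = 13*224 - 47 = 2912 - 47 = 2865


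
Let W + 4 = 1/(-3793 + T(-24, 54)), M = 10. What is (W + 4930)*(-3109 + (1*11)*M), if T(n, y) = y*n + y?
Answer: -74382424591/5035 ≈ -1.4773e+7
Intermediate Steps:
T(n, y) = y + n*y (T(n, y) = n*y + y = y + n*y)
W = -20141/5035 (W = -4 + 1/(-3793 + 54*(1 - 24)) = -4 + 1/(-3793 + 54*(-23)) = -4 + 1/(-3793 - 1242) = -4 + 1/(-5035) = -4 - 1/5035 = -20141/5035 ≈ -4.0002)
(W + 4930)*(-3109 + (1*11)*M) = (-20141/5035 + 4930)*(-3109 + (1*11)*10) = 24802409*(-3109 + 11*10)/5035 = 24802409*(-3109 + 110)/5035 = (24802409/5035)*(-2999) = -74382424591/5035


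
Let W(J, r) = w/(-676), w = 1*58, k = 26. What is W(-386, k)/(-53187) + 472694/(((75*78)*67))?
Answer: 108945240763/90335460150 ≈ 1.2060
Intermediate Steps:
w = 58
W(J, r) = -29/338 (W(J, r) = 58/(-676) = 58*(-1/676) = -29/338)
W(-386, k)/(-53187) + 472694/(((75*78)*67)) = -29/338/(-53187) + 472694/(((75*78)*67)) = -29/338*(-1/53187) + 472694/((5850*67)) = 29/17977206 + 472694/391950 = 29/17977206 + 472694*(1/391950) = 29/17977206 + 236347/195975 = 108945240763/90335460150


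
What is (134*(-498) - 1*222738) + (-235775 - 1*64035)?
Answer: -589280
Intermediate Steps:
(134*(-498) - 1*222738) + (-235775 - 1*64035) = (-66732 - 222738) + (-235775 - 64035) = -289470 - 299810 = -589280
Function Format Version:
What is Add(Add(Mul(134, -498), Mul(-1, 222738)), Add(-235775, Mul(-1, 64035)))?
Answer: -589280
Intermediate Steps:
Add(Add(Mul(134, -498), Mul(-1, 222738)), Add(-235775, Mul(-1, 64035))) = Add(Add(-66732, -222738), Add(-235775, -64035)) = Add(-289470, -299810) = -589280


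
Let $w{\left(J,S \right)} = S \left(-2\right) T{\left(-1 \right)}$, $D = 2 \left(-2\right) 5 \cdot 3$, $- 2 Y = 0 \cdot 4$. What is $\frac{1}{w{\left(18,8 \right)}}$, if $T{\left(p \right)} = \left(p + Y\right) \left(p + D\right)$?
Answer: $- \frac{1}{976} \approx -0.0010246$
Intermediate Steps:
$Y = 0$ ($Y = - \frac{0 \cdot 4}{2} = \left(- \frac{1}{2}\right) 0 = 0$)
$D = -60$ ($D = \left(-4\right) 5 \cdot 3 = \left(-20\right) 3 = -60$)
$T{\left(p \right)} = p \left(-60 + p\right)$ ($T{\left(p \right)} = \left(p + 0\right) \left(p - 60\right) = p \left(-60 + p\right)$)
$w{\left(J,S \right)} = - 122 S$ ($w{\left(J,S \right)} = S \left(-2\right) \left(- (-60 - 1)\right) = - 2 S \left(\left(-1\right) \left(-61\right)\right) = - 2 S 61 = - 122 S$)
$\frac{1}{w{\left(18,8 \right)}} = \frac{1}{\left(-122\right) 8} = \frac{1}{-976} = - \frac{1}{976}$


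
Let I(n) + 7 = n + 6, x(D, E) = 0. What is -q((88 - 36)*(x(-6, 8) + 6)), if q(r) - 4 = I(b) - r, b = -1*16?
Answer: 325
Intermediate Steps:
b = -16
I(n) = -1 + n (I(n) = -7 + (n + 6) = -7 + (6 + n) = -1 + n)
q(r) = -13 - r (q(r) = 4 + ((-1 - 16) - r) = 4 + (-17 - r) = -13 - r)
-q((88 - 36)*(x(-6, 8) + 6)) = -(-13 - (88 - 36)*(0 + 6)) = -(-13 - 52*6) = -(-13 - 1*312) = -(-13 - 312) = -1*(-325) = 325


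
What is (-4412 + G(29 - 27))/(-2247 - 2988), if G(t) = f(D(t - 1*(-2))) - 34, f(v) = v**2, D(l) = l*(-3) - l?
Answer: 838/1047 ≈ 0.80038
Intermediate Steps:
D(l) = -4*l (D(l) = -3*l - l = -4*l)
G(t) = -34 + (-8 - 4*t)**2 (G(t) = (-4*(t - 1*(-2)))**2 - 34 = (-4*(t + 2))**2 - 34 = (-4*(2 + t))**2 - 34 = (-8 - 4*t)**2 - 34 = -34 + (-8 - 4*t)**2)
(-4412 + G(29 - 27))/(-2247 - 2988) = (-4412 + (30 + 16*(29 - 27)**2 + 64*(29 - 27)))/(-2247 - 2988) = (-4412 + (30 + 16*2**2 + 64*2))/(-5235) = (-4412 + (30 + 16*4 + 128))*(-1/5235) = (-4412 + (30 + 64 + 128))*(-1/5235) = (-4412 + 222)*(-1/5235) = -4190*(-1/5235) = 838/1047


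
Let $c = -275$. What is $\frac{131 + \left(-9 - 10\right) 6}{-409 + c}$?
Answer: $- \frac{17}{684} \approx -0.024854$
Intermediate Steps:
$\frac{131 + \left(-9 - 10\right) 6}{-409 + c} = \frac{131 + \left(-9 - 10\right) 6}{-409 - 275} = \frac{131 - 114}{-684} = \left(131 - 114\right) \left(- \frac{1}{684}\right) = 17 \left(- \frac{1}{684}\right) = - \frac{17}{684}$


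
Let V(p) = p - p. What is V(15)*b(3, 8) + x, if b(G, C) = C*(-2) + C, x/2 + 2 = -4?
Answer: -12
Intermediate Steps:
x = -12 (x = -4 + 2*(-4) = -4 - 8 = -12)
V(p) = 0
b(G, C) = -C (b(G, C) = -2*C + C = -C)
V(15)*b(3, 8) + x = 0*(-1*8) - 12 = 0*(-8) - 12 = 0 - 12 = -12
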